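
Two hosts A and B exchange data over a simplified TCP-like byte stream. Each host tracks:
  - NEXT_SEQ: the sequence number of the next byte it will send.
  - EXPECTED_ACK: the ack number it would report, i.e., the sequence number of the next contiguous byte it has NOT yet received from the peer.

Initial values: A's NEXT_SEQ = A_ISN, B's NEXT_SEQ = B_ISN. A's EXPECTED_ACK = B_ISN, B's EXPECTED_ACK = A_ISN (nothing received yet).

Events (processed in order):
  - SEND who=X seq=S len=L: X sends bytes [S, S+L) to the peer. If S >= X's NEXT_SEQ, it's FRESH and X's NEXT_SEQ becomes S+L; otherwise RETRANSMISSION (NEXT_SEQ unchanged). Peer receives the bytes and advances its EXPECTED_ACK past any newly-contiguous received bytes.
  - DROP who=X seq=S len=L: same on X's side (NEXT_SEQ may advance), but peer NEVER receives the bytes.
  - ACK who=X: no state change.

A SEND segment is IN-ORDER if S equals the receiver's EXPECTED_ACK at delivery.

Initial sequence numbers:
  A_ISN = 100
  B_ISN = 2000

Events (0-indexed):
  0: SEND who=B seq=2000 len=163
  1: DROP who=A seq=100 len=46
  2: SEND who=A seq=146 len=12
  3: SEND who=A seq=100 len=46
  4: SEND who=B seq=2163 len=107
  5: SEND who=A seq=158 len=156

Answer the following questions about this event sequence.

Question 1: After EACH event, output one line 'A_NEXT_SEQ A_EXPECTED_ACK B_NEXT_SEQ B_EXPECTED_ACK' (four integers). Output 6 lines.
100 2163 2163 100
146 2163 2163 100
158 2163 2163 100
158 2163 2163 158
158 2270 2270 158
314 2270 2270 314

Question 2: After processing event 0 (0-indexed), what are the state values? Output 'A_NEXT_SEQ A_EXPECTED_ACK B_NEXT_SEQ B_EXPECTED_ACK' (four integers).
After event 0: A_seq=100 A_ack=2163 B_seq=2163 B_ack=100

100 2163 2163 100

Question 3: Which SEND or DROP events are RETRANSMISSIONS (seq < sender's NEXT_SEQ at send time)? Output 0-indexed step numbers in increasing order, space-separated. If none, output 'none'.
Step 0: SEND seq=2000 -> fresh
Step 1: DROP seq=100 -> fresh
Step 2: SEND seq=146 -> fresh
Step 3: SEND seq=100 -> retransmit
Step 4: SEND seq=2163 -> fresh
Step 5: SEND seq=158 -> fresh

Answer: 3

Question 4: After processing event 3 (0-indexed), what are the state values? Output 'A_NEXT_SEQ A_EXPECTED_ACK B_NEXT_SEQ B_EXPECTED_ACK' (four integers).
After event 0: A_seq=100 A_ack=2163 B_seq=2163 B_ack=100
After event 1: A_seq=146 A_ack=2163 B_seq=2163 B_ack=100
After event 2: A_seq=158 A_ack=2163 B_seq=2163 B_ack=100
After event 3: A_seq=158 A_ack=2163 B_seq=2163 B_ack=158

158 2163 2163 158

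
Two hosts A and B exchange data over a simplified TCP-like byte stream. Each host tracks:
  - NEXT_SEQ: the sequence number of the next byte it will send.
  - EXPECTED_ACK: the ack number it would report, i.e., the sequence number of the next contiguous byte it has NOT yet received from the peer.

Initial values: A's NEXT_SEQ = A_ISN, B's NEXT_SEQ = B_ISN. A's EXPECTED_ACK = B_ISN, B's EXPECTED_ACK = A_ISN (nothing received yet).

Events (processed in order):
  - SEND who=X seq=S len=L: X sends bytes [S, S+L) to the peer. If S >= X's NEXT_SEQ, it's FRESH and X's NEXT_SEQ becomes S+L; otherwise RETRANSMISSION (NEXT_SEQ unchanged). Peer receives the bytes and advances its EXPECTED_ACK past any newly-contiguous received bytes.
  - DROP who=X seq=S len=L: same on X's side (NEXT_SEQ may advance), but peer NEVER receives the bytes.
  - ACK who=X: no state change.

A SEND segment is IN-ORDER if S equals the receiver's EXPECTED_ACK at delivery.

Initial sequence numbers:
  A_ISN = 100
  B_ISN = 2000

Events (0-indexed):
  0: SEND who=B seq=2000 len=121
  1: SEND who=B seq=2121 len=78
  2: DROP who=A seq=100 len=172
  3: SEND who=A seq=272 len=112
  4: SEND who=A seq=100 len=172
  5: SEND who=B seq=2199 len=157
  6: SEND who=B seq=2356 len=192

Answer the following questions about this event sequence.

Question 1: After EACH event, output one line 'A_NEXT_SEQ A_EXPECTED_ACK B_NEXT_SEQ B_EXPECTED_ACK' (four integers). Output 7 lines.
100 2121 2121 100
100 2199 2199 100
272 2199 2199 100
384 2199 2199 100
384 2199 2199 384
384 2356 2356 384
384 2548 2548 384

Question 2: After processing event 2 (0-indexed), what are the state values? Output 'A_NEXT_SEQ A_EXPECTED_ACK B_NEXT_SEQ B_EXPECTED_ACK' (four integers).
After event 0: A_seq=100 A_ack=2121 B_seq=2121 B_ack=100
After event 1: A_seq=100 A_ack=2199 B_seq=2199 B_ack=100
After event 2: A_seq=272 A_ack=2199 B_seq=2199 B_ack=100

272 2199 2199 100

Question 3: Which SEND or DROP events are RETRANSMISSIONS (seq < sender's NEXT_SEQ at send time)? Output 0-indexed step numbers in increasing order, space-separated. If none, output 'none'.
Step 0: SEND seq=2000 -> fresh
Step 1: SEND seq=2121 -> fresh
Step 2: DROP seq=100 -> fresh
Step 3: SEND seq=272 -> fresh
Step 4: SEND seq=100 -> retransmit
Step 5: SEND seq=2199 -> fresh
Step 6: SEND seq=2356 -> fresh

Answer: 4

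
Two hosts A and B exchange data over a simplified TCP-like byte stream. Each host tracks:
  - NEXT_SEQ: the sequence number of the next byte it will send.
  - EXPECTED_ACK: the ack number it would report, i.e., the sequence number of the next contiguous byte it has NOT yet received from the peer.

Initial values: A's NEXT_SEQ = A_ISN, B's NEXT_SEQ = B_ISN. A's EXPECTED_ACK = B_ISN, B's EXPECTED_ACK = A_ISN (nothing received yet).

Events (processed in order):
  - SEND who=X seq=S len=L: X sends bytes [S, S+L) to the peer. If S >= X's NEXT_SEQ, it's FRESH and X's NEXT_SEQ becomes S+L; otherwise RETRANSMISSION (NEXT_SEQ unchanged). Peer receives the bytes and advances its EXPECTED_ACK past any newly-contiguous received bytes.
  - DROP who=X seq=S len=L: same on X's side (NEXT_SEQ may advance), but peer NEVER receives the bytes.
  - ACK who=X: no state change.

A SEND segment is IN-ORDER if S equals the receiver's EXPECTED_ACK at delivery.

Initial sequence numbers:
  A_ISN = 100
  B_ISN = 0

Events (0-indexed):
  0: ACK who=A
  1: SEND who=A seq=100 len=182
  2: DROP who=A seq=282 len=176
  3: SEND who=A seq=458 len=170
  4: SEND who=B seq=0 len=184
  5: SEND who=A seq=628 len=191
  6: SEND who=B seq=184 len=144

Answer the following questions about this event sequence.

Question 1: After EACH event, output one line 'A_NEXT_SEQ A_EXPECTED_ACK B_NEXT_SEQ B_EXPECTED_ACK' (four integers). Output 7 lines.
100 0 0 100
282 0 0 282
458 0 0 282
628 0 0 282
628 184 184 282
819 184 184 282
819 328 328 282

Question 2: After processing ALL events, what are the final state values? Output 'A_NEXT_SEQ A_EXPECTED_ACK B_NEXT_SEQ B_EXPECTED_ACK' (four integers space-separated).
After event 0: A_seq=100 A_ack=0 B_seq=0 B_ack=100
After event 1: A_seq=282 A_ack=0 B_seq=0 B_ack=282
After event 2: A_seq=458 A_ack=0 B_seq=0 B_ack=282
After event 3: A_seq=628 A_ack=0 B_seq=0 B_ack=282
After event 4: A_seq=628 A_ack=184 B_seq=184 B_ack=282
After event 5: A_seq=819 A_ack=184 B_seq=184 B_ack=282
After event 6: A_seq=819 A_ack=328 B_seq=328 B_ack=282

Answer: 819 328 328 282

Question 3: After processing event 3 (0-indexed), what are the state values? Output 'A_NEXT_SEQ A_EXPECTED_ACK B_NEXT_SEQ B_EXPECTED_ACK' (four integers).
After event 0: A_seq=100 A_ack=0 B_seq=0 B_ack=100
After event 1: A_seq=282 A_ack=0 B_seq=0 B_ack=282
After event 2: A_seq=458 A_ack=0 B_seq=0 B_ack=282
After event 3: A_seq=628 A_ack=0 B_seq=0 B_ack=282

628 0 0 282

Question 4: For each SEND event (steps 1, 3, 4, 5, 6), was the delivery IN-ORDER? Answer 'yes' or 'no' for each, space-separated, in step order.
Answer: yes no yes no yes

Derivation:
Step 1: SEND seq=100 -> in-order
Step 3: SEND seq=458 -> out-of-order
Step 4: SEND seq=0 -> in-order
Step 5: SEND seq=628 -> out-of-order
Step 6: SEND seq=184 -> in-order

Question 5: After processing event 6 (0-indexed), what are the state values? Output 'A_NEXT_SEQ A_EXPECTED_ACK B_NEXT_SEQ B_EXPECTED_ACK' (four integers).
After event 0: A_seq=100 A_ack=0 B_seq=0 B_ack=100
After event 1: A_seq=282 A_ack=0 B_seq=0 B_ack=282
After event 2: A_seq=458 A_ack=0 B_seq=0 B_ack=282
After event 3: A_seq=628 A_ack=0 B_seq=0 B_ack=282
After event 4: A_seq=628 A_ack=184 B_seq=184 B_ack=282
After event 5: A_seq=819 A_ack=184 B_seq=184 B_ack=282
After event 6: A_seq=819 A_ack=328 B_seq=328 B_ack=282

819 328 328 282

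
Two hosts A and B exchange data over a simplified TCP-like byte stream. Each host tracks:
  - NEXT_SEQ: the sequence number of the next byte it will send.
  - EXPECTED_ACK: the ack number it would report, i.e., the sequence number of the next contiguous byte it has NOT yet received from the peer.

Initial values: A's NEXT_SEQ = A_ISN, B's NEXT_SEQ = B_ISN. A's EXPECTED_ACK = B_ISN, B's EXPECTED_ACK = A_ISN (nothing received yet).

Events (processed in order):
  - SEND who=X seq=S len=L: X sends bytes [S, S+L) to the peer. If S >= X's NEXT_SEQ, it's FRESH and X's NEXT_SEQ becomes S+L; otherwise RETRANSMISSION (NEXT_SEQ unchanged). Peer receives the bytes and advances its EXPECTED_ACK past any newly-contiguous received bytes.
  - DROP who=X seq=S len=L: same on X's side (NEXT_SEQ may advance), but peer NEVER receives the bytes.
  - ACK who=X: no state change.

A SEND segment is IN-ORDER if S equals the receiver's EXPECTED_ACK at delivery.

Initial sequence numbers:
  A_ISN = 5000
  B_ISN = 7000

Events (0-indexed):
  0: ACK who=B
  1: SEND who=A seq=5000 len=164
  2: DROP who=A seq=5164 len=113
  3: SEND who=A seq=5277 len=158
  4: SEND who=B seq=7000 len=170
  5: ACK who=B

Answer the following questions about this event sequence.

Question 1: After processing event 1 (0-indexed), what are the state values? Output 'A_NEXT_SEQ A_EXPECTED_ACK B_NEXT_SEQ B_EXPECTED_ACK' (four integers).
After event 0: A_seq=5000 A_ack=7000 B_seq=7000 B_ack=5000
After event 1: A_seq=5164 A_ack=7000 B_seq=7000 B_ack=5164

5164 7000 7000 5164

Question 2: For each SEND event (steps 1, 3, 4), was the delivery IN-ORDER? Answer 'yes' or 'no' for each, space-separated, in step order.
Step 1: SEND seq=5000 -> in-order
Step 3: SEND seq=5277 -> out-of-order
Step 4: SEND seq=7000 -> in-order

Answer: yes no yes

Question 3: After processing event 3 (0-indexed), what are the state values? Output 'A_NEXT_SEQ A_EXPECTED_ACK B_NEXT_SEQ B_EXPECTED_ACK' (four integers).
After event 0: A_seq=5000 A_ack=7000 B_seq=7000 B_ack=5000
After event 1: A_seq=5164 A_ack=7000 B_seq=7000 B_ack=5164
After event 2: A_seq=5277 A_ack=7000 B_seq=7000 B_ack=5164
After event 3: A_seq=5435 A_ack=7000 B_seq=7000 B_ack=5164

5435 7000 7000 5164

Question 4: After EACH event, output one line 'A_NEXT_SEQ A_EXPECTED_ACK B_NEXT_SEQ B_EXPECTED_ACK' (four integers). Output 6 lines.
5000 7000 7000 5000
5164 7000 7000 5164
5277 7000 7000 5164
5435 7000 7000 5164
5435 7170 7170 5164
5435 7170 7170 5164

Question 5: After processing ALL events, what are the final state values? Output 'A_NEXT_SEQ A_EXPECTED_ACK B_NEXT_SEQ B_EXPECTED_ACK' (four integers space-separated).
After event 0: A_seq=5000 A_ack=7000 B_seq=7000 B_ack=5000
After event 1: A_seq=5164 A_ack=7000 B_seq=7000 B_ack=5164
After event 2: A_seq=5277 A_ack=7000 B_seq=7000 B_ack=5164
After event 3: A_seq=5435 A_ack=7000 B_seq=7000 B_ack=5164
After event 4: A_seq=5435 A_ack=7170 B_seq=7170 B_ack=5164
After event 5: A_seq=5435 A_ack=7170 B_seq=7170 B_ack=5164

Answer: 5435 7170 7170 5164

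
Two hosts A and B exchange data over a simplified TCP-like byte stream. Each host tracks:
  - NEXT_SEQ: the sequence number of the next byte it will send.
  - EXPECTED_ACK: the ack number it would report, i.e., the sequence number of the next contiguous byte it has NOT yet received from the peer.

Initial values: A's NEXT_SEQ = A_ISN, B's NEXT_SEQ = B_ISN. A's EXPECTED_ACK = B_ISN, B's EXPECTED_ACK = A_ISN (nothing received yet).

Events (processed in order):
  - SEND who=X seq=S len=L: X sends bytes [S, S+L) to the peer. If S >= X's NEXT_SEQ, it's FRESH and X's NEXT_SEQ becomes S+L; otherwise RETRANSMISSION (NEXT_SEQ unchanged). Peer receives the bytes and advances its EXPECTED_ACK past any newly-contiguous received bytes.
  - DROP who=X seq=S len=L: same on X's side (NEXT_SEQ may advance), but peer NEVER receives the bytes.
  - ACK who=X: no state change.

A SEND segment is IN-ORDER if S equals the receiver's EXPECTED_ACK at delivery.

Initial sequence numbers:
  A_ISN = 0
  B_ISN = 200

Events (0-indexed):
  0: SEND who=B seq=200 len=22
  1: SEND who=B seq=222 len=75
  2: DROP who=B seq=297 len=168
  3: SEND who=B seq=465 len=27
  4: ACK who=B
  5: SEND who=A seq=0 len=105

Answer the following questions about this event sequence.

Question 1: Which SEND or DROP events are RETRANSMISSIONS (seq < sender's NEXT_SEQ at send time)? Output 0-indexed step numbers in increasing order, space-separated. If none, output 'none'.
Answer: none

Derivation:
Step 0: SEND seq=200 -> fresh
Step 1: SEND seq=222 -> fresh
Step 2: DROP seq=297 -> fresh
Step 3: SEND seq=465 -> fresh
Step 5: SEND seq=0 -> fresh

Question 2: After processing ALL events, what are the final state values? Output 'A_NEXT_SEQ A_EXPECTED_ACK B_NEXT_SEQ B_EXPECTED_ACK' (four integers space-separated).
After event 0: A_seq=0 A_ack=222 B_seq=222 B_ack=0
After event 1: A_seq=0 A_ack=297 B_seq=297 B_ack=0
After event 2: A_seq=0 A_ack=297 B_seq=465 B_ack=0
After event 3: A_seq=0 A_ack=297 B_seq=492 B_ack=0
After event 4: A_seq=0 A_ack=297 B_seq=492 B_ack=0
After event 5: A_seq=105 A_ack=297 B_seq=492 B_ack=105

Answer: 105 297 492 105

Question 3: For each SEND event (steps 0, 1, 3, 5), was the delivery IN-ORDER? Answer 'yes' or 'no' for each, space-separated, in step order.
Step 0: SEND seq=200 -> in-order
Step 1: SEND seq=222 -> in-order
Step 3: SEND seq=465 -> out-of-order
Step 5: SEND seq=0 -> in-order

Answer: yes yes no yes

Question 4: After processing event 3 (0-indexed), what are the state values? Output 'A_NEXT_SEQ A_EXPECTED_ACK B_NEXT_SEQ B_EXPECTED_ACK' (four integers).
After event 0: A_seq=0 A_ack=222 B_seq=222 B_ack=0
After event 1: A_seq=0 A_ack=297 B_seq=297 B_ack=0
After event 2: A_seq=0 A_ack=297 B_seq=465 B_ack=0
After event 3: A_seq=0 A_ack=297 B_seq=492 B_ack=0

0 297 492 0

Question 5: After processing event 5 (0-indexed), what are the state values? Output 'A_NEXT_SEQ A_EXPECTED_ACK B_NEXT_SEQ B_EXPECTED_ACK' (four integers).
After event 0: A_seq=0 A_ack=222 B_seq=222 B_ack=0
After event 1: A_seq=0 A_ack=297 B_seq=297 B_ack=0
After event 2: A_seq=0 A_ack=297 B_seq=465 B_ack=0
After event 3: A_seq=0 A_ack=297 B_seq=492 B_ack=0
After event 4: A_seq=0 A_ack=297 B_seq=492 B_ack=0
After event 5: A_seq=105 A_ack=297 B_seq=492 B_ack=105

105 297 492 105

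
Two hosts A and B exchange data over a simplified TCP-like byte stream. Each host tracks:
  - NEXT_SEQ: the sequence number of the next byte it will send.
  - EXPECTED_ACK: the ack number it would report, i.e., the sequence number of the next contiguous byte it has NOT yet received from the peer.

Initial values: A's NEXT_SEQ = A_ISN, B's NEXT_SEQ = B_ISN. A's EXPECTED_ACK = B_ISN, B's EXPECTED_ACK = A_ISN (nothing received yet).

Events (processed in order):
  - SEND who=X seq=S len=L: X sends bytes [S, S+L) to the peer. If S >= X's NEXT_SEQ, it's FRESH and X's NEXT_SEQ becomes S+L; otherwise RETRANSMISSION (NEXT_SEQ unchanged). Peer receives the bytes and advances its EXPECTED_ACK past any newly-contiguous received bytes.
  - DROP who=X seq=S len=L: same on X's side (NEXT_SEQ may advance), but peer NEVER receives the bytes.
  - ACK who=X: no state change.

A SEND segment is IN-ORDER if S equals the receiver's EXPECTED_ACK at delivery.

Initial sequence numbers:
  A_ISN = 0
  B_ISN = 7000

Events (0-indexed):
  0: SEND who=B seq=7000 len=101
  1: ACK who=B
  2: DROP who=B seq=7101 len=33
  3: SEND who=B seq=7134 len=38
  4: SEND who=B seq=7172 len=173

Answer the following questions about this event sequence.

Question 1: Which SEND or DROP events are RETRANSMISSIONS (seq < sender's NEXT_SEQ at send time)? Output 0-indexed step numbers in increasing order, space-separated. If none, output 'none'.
Answer: none

Derivation:
Step 0: SEND seq=7000 -> fresh
Step 2: DROP seq=7101 -> fresh
Step 3: SEND seq=7134 -> fresh
Step 4: SEND seq=7172 -> fresh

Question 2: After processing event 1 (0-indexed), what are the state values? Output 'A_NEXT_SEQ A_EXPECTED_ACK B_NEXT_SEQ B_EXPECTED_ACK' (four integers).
After event 0: A_seq=0 A_ack=7101 B_seq=7101 B_ack=0
After event 1: A_seq=0 A_ack=7101 B_seq=7101 B_ack=0

0 7101 7101 0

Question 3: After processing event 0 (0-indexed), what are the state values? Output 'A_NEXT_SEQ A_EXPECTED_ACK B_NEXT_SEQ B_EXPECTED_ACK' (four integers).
After event 0: A_seq=0 A_ack=7101 B_seq=7101 B_ack=0

0 7101 7101 0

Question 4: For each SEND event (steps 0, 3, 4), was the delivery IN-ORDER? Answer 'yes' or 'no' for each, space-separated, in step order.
Answer: yes no no

Derivation:
Step 0: SEND seq=7000 -> in-order
Step 3: SEND seq=7134 -> out-of-order
Step 4: SEND seq=7172 -> out-of-order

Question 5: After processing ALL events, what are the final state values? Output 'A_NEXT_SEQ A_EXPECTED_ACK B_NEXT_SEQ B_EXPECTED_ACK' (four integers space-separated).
Answer: 0 7101 7345 0

Derivation:
After event 0: A_seq=0 A_ack=7101 B_seq=7101 B_ack=0
After event 1: A_seq=0 A_ack=7101 B_seq=7101 B_ack=0
After event 2: A_seq=0 A_ack=7101 B_seq=7134 B_ack=0
After event 3: A_seq=0 A_ack=7101 B_seq=7172 B_ack=0
After event 4: A_seq=0 A_ack=7101 B_seq=7345 B_ack=0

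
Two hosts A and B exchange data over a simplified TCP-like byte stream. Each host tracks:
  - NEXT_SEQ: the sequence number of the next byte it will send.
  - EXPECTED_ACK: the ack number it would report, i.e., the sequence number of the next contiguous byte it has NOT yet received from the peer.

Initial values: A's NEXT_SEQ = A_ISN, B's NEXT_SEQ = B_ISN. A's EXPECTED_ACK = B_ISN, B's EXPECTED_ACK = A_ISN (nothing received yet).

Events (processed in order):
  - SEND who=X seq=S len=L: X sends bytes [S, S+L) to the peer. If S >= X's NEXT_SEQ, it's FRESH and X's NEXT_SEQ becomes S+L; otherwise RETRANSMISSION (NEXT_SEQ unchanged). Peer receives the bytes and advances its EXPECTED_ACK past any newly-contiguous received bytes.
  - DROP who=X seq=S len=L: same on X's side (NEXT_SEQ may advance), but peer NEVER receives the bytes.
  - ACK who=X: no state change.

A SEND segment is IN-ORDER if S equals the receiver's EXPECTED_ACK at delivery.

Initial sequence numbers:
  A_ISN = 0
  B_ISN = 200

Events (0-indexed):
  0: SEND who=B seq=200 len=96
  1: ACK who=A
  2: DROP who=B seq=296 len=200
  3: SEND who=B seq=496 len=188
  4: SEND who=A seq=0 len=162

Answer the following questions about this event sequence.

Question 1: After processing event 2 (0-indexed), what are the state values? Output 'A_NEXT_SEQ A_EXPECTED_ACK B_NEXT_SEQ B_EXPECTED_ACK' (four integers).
After event 0: A_seq=0 A_ack=296 B_seq=296 B_ack=0
After event 1: A_seq=0 A_ack=296 B_seq=296 B_ack=0
After event 2: A_seq=0 A_ack=296 B_seq=496 B_ack=0

0 296 496 0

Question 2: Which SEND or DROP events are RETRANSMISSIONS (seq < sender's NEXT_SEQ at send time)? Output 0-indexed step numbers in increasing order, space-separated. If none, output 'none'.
Answer: none

Derivation:
Step 0: SEND seq=200 -> fresh
Step 2: DROP seq=296 -> fresh
Step 3: SEND seq=496 -> fresh
Step 4: SEND seq=0 -> fresh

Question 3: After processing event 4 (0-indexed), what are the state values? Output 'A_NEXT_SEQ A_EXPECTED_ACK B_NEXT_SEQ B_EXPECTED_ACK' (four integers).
After event 0: A_seq=0 A_ack=296 B_seq=296 B_ack=0
After event 1: A_seq=0 A_ack=296 B_seq=296 B_ack=0
After event 2: A_seq=0 A_ack=296 B_seq=496 B_ack=0
After event 3: A_seq=0 A_ack=296 B_seq=684 B_ack=0
After event 4: A_seq=162 A_ack=296 B_seq=684 B_ack=162

162 296 684 162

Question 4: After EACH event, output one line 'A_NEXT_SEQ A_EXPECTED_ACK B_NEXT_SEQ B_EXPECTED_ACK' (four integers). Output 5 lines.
0 296 296 0
0 296 296 0
0 296 496 0
0 296 684 0
162 296 684 162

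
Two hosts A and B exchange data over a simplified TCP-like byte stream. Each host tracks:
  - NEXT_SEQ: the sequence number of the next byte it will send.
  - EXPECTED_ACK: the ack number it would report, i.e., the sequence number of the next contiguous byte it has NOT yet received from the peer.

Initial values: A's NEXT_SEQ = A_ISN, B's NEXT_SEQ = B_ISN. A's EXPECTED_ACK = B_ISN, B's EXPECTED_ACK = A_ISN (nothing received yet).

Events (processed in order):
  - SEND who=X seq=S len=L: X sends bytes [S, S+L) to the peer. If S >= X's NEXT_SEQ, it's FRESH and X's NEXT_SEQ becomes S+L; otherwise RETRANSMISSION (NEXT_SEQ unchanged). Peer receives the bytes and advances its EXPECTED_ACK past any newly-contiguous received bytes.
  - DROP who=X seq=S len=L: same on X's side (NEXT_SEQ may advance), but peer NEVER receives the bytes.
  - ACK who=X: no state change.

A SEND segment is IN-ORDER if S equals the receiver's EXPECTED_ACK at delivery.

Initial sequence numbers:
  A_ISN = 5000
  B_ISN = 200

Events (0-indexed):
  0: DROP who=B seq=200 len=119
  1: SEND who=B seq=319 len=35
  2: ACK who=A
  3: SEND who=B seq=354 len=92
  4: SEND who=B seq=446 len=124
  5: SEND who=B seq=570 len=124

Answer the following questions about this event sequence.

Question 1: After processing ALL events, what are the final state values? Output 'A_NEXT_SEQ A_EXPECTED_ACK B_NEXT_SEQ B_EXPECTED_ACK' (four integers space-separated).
After event 0: A_seq=5000 A_ack=200 B_seq=319 B_ack=5000
After event 1: A_seq=5000 A_ack=200 B_seq=354 B_ack=5000
After event 2: A_seq=5000 A_ack=200 B_seq=354 B_ack=5000
After event 3: A_seq=5000 A_ack=200 B_seq=446 B_ack=5000
After event 4: A_seq=5000 A_ack=200 B_seq=570 B_ack=5000
After event 5: A_seq=5000 A_ack=200 B_seq=694 B_ack=5000

Answer: 5000 200 694 5000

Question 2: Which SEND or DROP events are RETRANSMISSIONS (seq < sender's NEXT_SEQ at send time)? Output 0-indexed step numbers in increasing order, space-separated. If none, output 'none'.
Step 0: DROP seq=200 -> fresh
Step 1: SEND seq=319 -> fresh
Step 3: SEND seq=354 -> fresh
Step 4: SEND seq=446 -> fresh
Step 5: SEND seq=570 -> fresh

Answer: none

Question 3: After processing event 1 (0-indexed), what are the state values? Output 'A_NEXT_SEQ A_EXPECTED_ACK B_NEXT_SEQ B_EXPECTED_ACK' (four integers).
After event 0: A_seq=5000 A_ack=200 B_seq=319 B_ack=5000
After event 1: A_seq=5000 A_ack=200 B_seq=354 B_ack=5000

5000 200 354 5000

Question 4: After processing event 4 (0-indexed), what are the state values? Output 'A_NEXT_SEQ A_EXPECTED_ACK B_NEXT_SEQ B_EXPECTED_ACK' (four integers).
After event 0: A_seq=5000 A_ack=200 B_seq=319 B_ack=5000
After event 1: A_seq=5000 A_ack=200 B_seq=354 B_ack=5000
After event 2: A_seq=5000 A_ack=200 B_seq=354 B_ack=5000
After event 3: A_seq=5000 A_ack=200 B_seq=446 B_ack=5000
After event 4: A_seq=5000 A_ack=200 B_seq=570 B_ack=5000

5000 200 570 5000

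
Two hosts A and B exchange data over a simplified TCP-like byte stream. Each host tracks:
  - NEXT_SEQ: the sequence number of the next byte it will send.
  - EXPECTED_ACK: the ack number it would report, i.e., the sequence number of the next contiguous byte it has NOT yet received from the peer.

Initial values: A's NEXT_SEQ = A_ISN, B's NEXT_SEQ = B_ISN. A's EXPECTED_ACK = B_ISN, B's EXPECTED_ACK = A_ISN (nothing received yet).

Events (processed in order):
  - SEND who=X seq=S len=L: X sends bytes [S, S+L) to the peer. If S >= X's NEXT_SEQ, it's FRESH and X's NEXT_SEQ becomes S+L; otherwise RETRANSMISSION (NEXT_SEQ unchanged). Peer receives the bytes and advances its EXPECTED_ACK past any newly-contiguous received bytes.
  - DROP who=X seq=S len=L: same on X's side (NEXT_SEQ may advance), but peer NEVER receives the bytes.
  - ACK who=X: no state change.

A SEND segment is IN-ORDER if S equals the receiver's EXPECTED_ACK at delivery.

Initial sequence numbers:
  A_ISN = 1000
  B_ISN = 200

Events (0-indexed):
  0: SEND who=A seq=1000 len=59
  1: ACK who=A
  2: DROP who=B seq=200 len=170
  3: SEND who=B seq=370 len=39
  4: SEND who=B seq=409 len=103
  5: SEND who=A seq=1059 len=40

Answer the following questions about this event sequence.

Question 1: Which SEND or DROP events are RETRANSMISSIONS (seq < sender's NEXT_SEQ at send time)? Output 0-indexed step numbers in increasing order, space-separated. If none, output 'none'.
Answer: none

Derivation:
Step 0: SEND seq=1000 -> fresh
Step 2: DROP seq=200 -> fresh
Step 3: SEND seq=370 -> fresh
Step 4: SEND seq=409 -> fresh
Step 5: SEND seq=1059 -> fresh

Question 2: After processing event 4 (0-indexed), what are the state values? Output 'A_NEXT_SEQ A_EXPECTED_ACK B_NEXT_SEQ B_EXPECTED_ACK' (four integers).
After event 0: A_seq=1059 A_ack=200 B_seq=200 B_ack=1059
After event 1: A_seq=1059 A_ack=200 B_seq=200 B_ack=1059
After event 2: A_seq=1059 A_ack=200 B_seq=370 B_ack=1059
After event 3: A_seq=1059 A_ack=200 B_seq=409 B_ack=1059
After event 4: A_seq=1059 A_ack=200 B_seq=512 B_ack=1059

1059 200 512 1059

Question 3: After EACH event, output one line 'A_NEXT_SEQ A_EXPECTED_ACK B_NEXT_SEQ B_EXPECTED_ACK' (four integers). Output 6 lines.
1059 200 200 1059
1059 200 200 1059
1059 200 370 1059
1059 200 409 1059
1059 200 512 1059
1099 200 512 1099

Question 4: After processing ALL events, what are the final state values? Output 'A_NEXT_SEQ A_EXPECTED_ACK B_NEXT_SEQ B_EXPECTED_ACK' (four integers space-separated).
After event 0: A_seq=1059 A_ack=200 B_seq=200 B_ack=1059
After event 1: A_seq=1059 A_ack=200 B_seq=200 B_ack=1059
After event 2: A_seq=1059 A_ack=200 B_seq=370 B_ack=1059
After event 3: A_seq=1059 A_ack=200 B_seq=409 B_ack=1059
After event 4: A_seq=1059 A_ack=200 B_seq=512 B_ack=1059
After event 5: A_seq=1099 A_ack=200 B_seq=512 B_ack=1099

Answer: 1099 200 512 1099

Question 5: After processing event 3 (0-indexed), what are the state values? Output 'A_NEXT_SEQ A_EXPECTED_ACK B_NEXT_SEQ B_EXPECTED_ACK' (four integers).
After event 0: A_seq=1059 A_ack=200 B_seq=200 B_ack=1059
After event 1: A_seq=1059 A_ack=200 B_seq=200 B_ack=1059
After event 2: A_seq=1059 A_ack=200 B_seq=370 B_ack=1059
After event 3: A_seq=1059 A_ack=200 B_seq=409 B_ack=1059

1059 200 409 1059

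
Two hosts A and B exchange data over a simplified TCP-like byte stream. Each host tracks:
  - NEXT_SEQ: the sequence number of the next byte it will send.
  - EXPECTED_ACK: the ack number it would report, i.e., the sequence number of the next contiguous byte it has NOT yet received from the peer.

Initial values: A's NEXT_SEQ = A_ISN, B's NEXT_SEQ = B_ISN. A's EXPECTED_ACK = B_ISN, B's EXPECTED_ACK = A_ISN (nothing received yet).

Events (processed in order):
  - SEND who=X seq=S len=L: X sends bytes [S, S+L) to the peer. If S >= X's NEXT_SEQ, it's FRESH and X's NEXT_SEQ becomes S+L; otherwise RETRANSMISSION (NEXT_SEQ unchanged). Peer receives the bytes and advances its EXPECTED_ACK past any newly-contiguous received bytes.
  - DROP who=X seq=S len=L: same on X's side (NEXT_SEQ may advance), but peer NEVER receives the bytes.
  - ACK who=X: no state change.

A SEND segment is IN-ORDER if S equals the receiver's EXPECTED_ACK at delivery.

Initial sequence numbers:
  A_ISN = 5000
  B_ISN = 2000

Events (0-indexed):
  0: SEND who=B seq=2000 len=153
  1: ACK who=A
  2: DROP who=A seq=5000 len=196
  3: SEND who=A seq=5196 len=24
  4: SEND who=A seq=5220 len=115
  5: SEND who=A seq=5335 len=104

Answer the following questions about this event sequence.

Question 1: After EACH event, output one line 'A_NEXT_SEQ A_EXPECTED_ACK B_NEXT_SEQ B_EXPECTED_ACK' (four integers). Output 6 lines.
5000 2153 2153 5000
5000 2153 2153 5000
5196 2153 2153 5000
5220 2153 2153 5000
5335 2153 2153 5000
5439 2153 2153 5000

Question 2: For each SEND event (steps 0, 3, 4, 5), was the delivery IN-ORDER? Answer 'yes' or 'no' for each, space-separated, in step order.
Answer: yes no no no

Derivation:
Step 0: SEND seq=2000 -> in-order
Step 3: SEND seq=5196 -> out-of-order
Step 4: SEND seq=5220 -> out-of-order
Step 5: SEND seq=5335 -> out-of-order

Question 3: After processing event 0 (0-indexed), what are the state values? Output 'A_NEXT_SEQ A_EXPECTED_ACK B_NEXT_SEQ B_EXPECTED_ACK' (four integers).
After event 0: A_seq=5000 A_ack=2153 B_seq=2153 B_ack=5000

5000 2153 2153 5000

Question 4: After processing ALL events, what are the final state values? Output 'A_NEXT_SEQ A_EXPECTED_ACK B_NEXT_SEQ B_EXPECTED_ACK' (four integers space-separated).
Answer: 5439 2153 2153 5000

Derivation:
After event 0: A_seq=5000 A_ack=2153 B_seq=2153 B_ack=5000
After event 1: A_seq=5000 A_ack=2153 B_seq=2153 B_ack=5000
After event 2: A_seq=5196 A_ack=2153 B_seq=2153 B_ack=5000
After event 3: A_seq=5220 A_ack=2153 B_seq=2153 B_ack=5000
After event 4: A_seq=5335 A_ack=2153 B_seq=2153 B_ack=5000
After event 5: A_seq=5439 A_ack=2153 B_seq=2153 B_ack=5000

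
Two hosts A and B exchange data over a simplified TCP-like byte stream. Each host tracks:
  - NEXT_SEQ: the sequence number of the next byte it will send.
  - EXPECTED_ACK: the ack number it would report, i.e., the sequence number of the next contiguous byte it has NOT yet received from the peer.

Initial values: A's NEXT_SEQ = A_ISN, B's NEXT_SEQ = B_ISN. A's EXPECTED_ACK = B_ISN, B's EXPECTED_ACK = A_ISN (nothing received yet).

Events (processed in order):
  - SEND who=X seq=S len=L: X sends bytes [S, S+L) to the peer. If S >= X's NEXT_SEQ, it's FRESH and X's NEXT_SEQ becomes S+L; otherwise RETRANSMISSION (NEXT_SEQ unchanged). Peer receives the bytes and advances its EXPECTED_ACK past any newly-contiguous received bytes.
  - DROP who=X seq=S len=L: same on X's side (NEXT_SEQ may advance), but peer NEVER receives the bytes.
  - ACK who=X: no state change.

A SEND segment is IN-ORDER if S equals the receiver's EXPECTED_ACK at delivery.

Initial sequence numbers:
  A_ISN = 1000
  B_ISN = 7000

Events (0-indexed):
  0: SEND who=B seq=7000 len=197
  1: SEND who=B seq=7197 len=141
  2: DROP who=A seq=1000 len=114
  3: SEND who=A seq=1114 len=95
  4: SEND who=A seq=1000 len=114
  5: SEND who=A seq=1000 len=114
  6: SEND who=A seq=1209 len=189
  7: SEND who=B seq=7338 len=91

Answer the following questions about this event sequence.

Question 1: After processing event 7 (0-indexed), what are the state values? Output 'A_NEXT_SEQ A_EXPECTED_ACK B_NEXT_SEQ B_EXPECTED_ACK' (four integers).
After event 0: A_seq=1000 A_ack=7197 B_seq=7197 B_ack=1000
After event 1: A_seq=1000 A_ack=7338 B_seq=7338 B_ack=1000
After event 2: A_seq=1114 A_ack=7338 B_seq=7338 B_ack=1000
After event 3: A_seq=1209 A_ack=7338 B_seq=7338 B_ack=1000
After event 4: A_seq=1209 A_ack=7338 B_seq=7338 B_ack=1209
After event 5: A_seq=1209 A_ack=7338 B_seq=7338 B_ack=1209
After event 6: A_seq=1398 A_ack=7338 B_seq=7338 B_ack=1398
After event 7: A_seq=1398 A_ack=7429 B_seq=7429 B_ack=1398

1398 7429 7429 1398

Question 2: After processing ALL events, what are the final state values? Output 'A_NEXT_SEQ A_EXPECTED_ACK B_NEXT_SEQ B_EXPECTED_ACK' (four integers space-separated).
Answer: 1398 7429 7429 1398

Derivation:
After event 0: A_seq=1000 A_ack=7197 B_seq=7197 B_ack=1000
After event 1: A_seq=1000 A_ack=7338 B_seq=7338 B_ack=1000
After event 2: A_seq=1114 A_ack=7338 B_seq=7338 B_ack=1000
After event 3: A_seq=1209 A_ack=7338 B_seq=7338 B_ack=1000
After event 4: A_seq=1209 A_ack=7338 B_seq=7338 B_ack=1209
After event 5: A_seq=1209 A_ack=7338 B_seq=7338 B_ack=1209
After event 6: A_seq=1398 A_ack=7338 B_seq=7338 B_ack=1398
After event 7: A_seq=1398 A_ack=7429 B_seq=7429 B_ack=1398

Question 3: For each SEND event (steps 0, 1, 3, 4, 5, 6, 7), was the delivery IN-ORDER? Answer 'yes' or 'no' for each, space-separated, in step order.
Answer: yes yes no yes no yes yes

Derivation:
Step 0: SEND seq=7000 -> in-order
Step 1: SEND seq=7197 -> in-order
Step 3: SEND seq=1114 -> out-of-order
Step 4: SEND seq=1000 -> in-order
Step 5: SEND seq=1000 -> out-of-order
Step 6: SEND seq=1209 -> in-order
Step 7: SEND seq=7338 -> in-order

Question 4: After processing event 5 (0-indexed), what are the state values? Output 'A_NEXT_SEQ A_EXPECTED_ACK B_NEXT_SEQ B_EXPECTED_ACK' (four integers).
After event 0: A_seq=1000 A_ack=7197 B_seq=7197 B_ack=1000
After event 1: A_seq=1000 A_ack=7338 B_seq=7338 B_ack=1000
After event 2: A_seq=1114 A_ack=7338 B_seq=7338 B_ack=1000
After event 3: A_seq=1209 A_ack=7338 B_seq=7338 B_ack=1000
After event 4: A_seq=1209 A_ack=7338 B_seq=7338 B_ack=1209
After event 5: A_seq=1209 A_ack=7338 B_seq=7338 B_ack=1209

1209 7338 7338 1209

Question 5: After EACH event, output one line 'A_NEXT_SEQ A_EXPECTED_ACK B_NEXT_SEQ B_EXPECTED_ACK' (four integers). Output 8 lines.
1000 7197 7197 1000
1000 7338 7338 1000
1114 7338 7338 1000
1209 7338 7338 1000
1209 7338 7338 1209
1209 7338 7338 1209
1398 7338 7338 1398
1398 7429 7429 1398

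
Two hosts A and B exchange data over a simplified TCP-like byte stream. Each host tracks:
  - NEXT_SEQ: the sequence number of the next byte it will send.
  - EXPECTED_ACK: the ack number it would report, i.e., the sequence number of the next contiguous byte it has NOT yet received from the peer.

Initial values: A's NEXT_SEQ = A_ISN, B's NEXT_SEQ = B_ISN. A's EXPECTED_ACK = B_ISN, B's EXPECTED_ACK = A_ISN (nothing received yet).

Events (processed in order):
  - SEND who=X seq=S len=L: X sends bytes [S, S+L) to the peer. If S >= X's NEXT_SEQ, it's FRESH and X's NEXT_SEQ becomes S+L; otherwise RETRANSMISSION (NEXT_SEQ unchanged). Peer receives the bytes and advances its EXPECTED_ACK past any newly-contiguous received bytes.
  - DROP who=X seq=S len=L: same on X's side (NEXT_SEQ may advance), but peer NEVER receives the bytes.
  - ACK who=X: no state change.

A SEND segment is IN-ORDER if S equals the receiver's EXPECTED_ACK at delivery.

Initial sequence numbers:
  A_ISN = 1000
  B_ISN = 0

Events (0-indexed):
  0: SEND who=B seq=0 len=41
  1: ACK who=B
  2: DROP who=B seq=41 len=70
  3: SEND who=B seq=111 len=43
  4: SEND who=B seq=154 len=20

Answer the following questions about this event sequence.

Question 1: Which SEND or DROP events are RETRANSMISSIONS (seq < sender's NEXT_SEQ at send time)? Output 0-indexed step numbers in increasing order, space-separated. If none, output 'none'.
Answer: none

Derivation:
Step 0: SEND seq=0 -> fresh
Step 2: DROP seq=41 -> fresh
Step 3: SEND seq=111 -> fresh
Step 4: SEND seq=154 -> fresh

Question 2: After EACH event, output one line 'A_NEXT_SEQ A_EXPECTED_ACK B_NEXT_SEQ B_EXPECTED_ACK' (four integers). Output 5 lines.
1000 41 41 1000
1000 41 41 1000
1000 41 111 1000
1000 41 154 1000
1000 41 174 1000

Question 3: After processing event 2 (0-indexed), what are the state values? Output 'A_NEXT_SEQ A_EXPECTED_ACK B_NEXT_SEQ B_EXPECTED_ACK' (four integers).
After event 0: A_seq=1000 A_ack=41 B_seq=41 B_ack=1000
After event 1: A_seq=1000 A_ack=41 B_seq=41 B_ack=1000
After event 2: A_seq=1000 A_ack=41 B_seq=111 B_ack=1000

1000 41 111 1000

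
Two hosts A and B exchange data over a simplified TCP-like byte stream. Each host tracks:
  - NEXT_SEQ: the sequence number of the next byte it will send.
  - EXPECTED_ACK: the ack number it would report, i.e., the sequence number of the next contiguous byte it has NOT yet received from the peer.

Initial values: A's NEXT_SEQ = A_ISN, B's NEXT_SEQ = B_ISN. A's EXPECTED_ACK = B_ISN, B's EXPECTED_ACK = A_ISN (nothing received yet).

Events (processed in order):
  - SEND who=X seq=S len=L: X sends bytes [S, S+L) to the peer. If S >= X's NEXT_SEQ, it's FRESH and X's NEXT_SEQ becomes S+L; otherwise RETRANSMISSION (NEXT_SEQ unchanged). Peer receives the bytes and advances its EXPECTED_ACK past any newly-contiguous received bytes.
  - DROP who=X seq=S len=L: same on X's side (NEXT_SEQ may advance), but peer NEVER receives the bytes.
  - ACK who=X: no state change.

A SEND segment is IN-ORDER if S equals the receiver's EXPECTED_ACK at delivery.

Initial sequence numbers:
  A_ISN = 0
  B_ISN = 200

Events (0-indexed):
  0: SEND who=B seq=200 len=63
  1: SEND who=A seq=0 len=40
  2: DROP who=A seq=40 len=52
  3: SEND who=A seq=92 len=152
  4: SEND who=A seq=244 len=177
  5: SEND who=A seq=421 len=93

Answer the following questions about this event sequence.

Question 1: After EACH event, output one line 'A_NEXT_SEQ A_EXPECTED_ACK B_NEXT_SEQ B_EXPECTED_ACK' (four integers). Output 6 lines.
0 263 263 0
40 263 263 40
92 263 263 40
244 263 263 40
421 263 263 40
514 263 263 40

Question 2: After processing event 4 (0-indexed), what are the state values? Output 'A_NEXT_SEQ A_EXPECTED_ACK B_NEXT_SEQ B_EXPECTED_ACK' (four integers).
After event 0: A_seq=0 A_ack=263 B_seq=263 B_ack=0
After event 1: A_seq=40 A_ack=263 B_seq=263 B_ack=40
After event 2: A_seq=92 A_ack=263 B_seq=263 B_ack=40
After event 3: A_seq=244 A_ack=263 B_seq=263 B_ack=40
After event 4: A_seq=421 A_ack=263 B_seq=263 B_ack=40

421 263 263 40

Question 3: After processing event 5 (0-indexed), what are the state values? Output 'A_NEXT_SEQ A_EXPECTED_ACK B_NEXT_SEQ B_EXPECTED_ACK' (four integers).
After event 0: A_seq=0 A_ack=263 B_seq=263 B_ack=0
After event 1: A_seq=40 A_ack=263 B_seq=263 B_ack=40
After event 2: A_seq=92 A_ack=263 B_seq=263 B_ack=40
After event 3: A_seq=244 A_ack=263 B_seq=263 B_ack=40
After event 4: A_seq=421 A_ack=263 B_seq=263 B_ack=40
After event 5: A_seq=514 A_ack=263 B_seq=263 B_ack=40

514 263 263 40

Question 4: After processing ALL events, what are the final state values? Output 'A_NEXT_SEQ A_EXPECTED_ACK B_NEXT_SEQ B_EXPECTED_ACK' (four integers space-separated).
Answer: 514 263 263 40

Derivation:
After event 0: A_seq=0 A_ack=263 B_seq=263 B_ack=0
After event 1: A_seq=40 A_ack=263 B_seq=263 B_ack=40
After event 2: A_seq=92 A_ack=263 B_seq=263 B_ack=40
After event 3: A_seq=244 A_ack=263 B_seq=263 B_ack=40
After event 4: A_seq=421 A_ack=263 B_seq=263 B_ack=40
After event 5: A_seq=514 A_ack=263 B_seq=263 B_ack=40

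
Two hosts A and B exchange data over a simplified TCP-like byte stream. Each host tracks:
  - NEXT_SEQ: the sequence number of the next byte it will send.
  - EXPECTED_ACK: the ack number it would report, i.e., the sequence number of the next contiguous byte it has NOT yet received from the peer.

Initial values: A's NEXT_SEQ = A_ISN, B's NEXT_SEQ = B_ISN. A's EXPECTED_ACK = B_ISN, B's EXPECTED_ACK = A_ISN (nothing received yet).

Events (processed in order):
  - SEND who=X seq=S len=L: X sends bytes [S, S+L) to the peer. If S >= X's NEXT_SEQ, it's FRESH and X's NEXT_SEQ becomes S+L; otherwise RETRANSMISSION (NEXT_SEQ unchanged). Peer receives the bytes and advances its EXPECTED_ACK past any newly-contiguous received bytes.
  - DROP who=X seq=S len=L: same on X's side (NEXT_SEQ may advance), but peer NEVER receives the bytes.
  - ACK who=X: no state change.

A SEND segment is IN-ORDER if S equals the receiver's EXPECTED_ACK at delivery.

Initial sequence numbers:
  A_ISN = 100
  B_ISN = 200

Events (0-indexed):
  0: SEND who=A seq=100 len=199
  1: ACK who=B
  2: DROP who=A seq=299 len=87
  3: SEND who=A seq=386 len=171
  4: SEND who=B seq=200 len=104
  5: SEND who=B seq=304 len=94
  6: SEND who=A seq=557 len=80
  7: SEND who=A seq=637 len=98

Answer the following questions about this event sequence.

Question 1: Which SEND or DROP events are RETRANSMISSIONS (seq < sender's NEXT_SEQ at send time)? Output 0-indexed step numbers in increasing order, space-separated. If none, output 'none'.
Step 0: SEND seq=100 -> fresh
Step 2: DROP seq=299 -> fresh
Step 3: SEND seq=386 -> fresh
Step 4: SEND seq=200 -> fresh
Step 5: SEND seq=304 -> fresh
Step 6: SEND seq=557 -> fresh
Step 7: SEND seq=637 -> fresh

Answer: none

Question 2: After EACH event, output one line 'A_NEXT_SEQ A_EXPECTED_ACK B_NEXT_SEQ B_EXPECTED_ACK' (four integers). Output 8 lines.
299 200 200 299
299 200 200 299
386 200 200 299
557 200 200 299
557 304 304 299
557 398 398 299
637 398 398 299
735 398 398 299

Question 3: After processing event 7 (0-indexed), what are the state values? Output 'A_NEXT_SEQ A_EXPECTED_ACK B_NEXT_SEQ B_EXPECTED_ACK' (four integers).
After event 0: A_seq=299 A_ack=200 B_seq=200 B_ack=299
After event 1: A_seq=299 A_ack=200 B_seq=200 B_ack=299
After event 2: A_seq=386 A_ack=200 B_seq=200 B_ack=299
After event 3: A_seq=557 A_ack=200 B_seq=200 B_ack=299
After event 4: A_seq=557 A_ack=304 B_seq=304 B_ack=299
After event 5: A_seq=557 A_ack=398 B_seq=398 B_ack=299
After event 6: A_seq=637 A_ack=398 B_seq=398 B_ack=299
After event 7: A_seq=735 A_ack=398 B_seq=398 B_ack=299

735 398 398 299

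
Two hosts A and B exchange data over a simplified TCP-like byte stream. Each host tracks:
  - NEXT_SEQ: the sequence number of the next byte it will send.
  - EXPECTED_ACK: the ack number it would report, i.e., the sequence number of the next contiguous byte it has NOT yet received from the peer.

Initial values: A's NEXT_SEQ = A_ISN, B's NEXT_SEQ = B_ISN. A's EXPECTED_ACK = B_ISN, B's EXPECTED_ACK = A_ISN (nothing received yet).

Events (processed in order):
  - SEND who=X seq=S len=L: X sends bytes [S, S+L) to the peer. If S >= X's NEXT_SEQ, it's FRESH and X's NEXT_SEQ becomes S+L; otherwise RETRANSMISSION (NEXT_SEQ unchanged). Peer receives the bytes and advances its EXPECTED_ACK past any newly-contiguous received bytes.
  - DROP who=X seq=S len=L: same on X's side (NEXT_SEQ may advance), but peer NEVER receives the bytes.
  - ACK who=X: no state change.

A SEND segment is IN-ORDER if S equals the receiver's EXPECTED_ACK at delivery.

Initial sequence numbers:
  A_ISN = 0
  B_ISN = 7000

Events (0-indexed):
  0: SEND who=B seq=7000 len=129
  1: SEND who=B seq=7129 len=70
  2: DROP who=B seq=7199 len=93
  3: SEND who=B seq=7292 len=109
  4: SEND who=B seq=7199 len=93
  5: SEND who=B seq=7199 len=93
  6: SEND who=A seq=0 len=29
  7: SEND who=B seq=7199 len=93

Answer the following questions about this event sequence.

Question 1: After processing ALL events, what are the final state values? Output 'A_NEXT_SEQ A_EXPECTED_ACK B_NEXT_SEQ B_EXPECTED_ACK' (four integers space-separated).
Answer: 29 7401 7401 29

Derivation:
After event 0: A_seq=0 A_ack=7129 B_seq=7129 B_ack=0
After event 1: A_seq=0 A_ack=7199 B_seq=7199 B_ack=0
After event 2: A_seq=0 A_ack=7199 B_seq=7292 B_ack=0
After event 3: A_seq=0 A_ack=7199 B_seq=7401 B_ack=0
After event 4: A_seq=0 A_ack=7401 B_seq=7401 B_ack=0
After event 5: A_seq=0 A_ack=7401 B_seq=7401 B_ack=0
After event 6: A_seq=29 A_ack=7401 B_seq=7401 B_ack=29
After event 7: A_seq=29 A_ack=7401 B_seq=7401 B_ack=29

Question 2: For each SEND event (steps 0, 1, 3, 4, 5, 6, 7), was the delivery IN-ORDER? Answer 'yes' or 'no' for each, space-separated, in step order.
Answer: yes yes no yes no yes no

Derivation:
Step 0: SEND seq=7000 -> in-order
Step 1: SEND seq=7129 -> in-order
Step 3: SEND seq=7292 -> out-of-order
Step 4: SEND seq=7199 -> in-order
Step 5: SEND seq=7199 -> out-of-order
Step 6: SEND seq=0 -> in-order
Step 7: SEND seq=7199 -> out-of-order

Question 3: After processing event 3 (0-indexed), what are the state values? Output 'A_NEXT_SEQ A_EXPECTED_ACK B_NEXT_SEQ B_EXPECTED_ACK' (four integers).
After event 0: A_seq=0 A_ack=7129 B_seq=7129 B_ack=0
After event 1: A_seq=0 A_ack=7199 B_seq=7199 B_ack=0
After event 2: A_seq=0 A_ack=7199 B_seq=7292 B_ack=0
After event 3: A_seq=0 A_ack=7199 B_seq=7401 B_ack=0

0 7199 7401 0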